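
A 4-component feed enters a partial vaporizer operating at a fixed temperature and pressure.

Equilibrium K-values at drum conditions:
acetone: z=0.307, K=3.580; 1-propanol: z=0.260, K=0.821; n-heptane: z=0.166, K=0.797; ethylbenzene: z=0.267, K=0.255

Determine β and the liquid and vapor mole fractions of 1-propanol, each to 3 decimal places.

β = 0.424, x_1-propanol = 0.281, y_1-propanol = 0.231

Rachford–Rice: g(β) = Σ zᵢ(Kᵢ−1)/(1+β(Kᵢ−1)) = 0.
Check two-phase: ΣzᵢKᵢ = 1.513 > 1 and Σzᵢ/Kᵢ = 1.658 > 1, so g(0) = 0.513 > 0 and g(1) = -0.658 < 0.
Iterate (Newton) starting at β = 0.69:
  β = 0.690: g = -0.2167, g' = -0.912 → β = 0.452
  β = 0.452: g = -0.0223, g' = -0.790 → β = 0.424
Converged at β = 0.424.
Compositions from xᵢ = zᵢ/(1+β(Kᵢ−1)), yᵢ = Kᵢxᵢ:
  acetone: x = 0.147, y = 0.525
  1-propanol: x = 0.281, y = 0.231
  n-heptane: x = 0.182, y = 0.145
  ethylbenzene: x = 0.390, y = 0.100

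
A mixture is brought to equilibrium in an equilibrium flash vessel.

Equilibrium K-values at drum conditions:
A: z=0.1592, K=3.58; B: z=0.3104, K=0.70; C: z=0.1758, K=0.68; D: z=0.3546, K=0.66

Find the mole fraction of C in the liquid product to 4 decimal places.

x_C = 0.1859

Rachford–Rice: g(V/F) = Σ zᵢ(Kᵢ−1)/(1+V/F(Kᵢ−1)) = 0.
g(0) = ΣzᵢKᵢ − 1 = 0.1408 and g(1) = 1 − Σzᵢ/Kᵢ = -0.2837, so a root lies in (0, 1).
Newton–Raphson from V/F = 0.5:
  V/F = 0.5000: g = -0.14242, g' = -0.3258 → V/F = 0.0628
  V/F = 0.0628: g = 0.07796, g' = -0.8754 → V/F = 0.1519
  V/F = 0.1519: g = 0.01129, g' = -0.6432 → V/F = 0.1694
  V/F = 0.1694: g = 0.00029, g' = -0.6104 → V/F = 0.1699
Converged at V/F = 0.1699.
Compositions from xᵢ = zᵢ/(1+V/F(Kᵢ−1)), yᵢ = Kᵢxᵢ:
  A: x = 0.1107, y = 0.3963
  B: x = 0.3271, y = 0.2289
  C: x = 0.1859, y = 0.1264
  D: x = 0.3763, y = 0.2484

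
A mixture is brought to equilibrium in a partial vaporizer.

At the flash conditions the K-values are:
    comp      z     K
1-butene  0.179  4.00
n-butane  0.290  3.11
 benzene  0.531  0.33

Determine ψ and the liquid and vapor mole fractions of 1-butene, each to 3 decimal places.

Let ψ = V/F and solve Σ zᵢ(Kᵢ−1)/(1+ψ(Kᵢ−1)) = 0.
Check two-phase: ΣzᵢKᵢ = 1.793 > 1 and Σzᵢ/Kᵢ = 1.747 > 1, so g(0) = 0.793 > 0 and g(1) = -0.747 < 0.
Newton–Raphson from ψ = 0.5:
  ψ = 0.500: g = -0.0224, g' = -1.103 → ψ = 0.480
Converged at ψ = 0.480.
Compositions from xᵢ = zᵢ/(1+ψ(Kᵢ−1)), yᵢ = Kᵢxᵢ:
  1-butene: x = 0.073, y = 0.294
  n-butane: x = 0.144, y = 0.448
  benzene: x = 0.782, y = 0.258

ψ = 0.480, x_1-butene = 0.073, y_1-butene = 0.294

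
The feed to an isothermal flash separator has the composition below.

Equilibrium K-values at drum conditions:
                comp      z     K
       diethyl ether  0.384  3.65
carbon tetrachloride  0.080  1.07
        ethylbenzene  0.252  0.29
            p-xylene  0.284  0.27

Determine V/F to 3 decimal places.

V/F = 0.364

Rachford–Rice: g(V/F) = Σ zᵢ(Kᵢ−1)/(1+V/F(Kᵢ−1)) = 0.
g(0) = ΣzᵢKᵢ − 1 = 0.637 and g(1) = 1 − Σzᵢ/Kᵢ = -1.101, so a root lies in (0, 1).
Newton iteration, V/F⁰ = 0.57:
  V/F = 0.570: g = -0.2449, g' = -1.231 → V/F = 0.371
  V/F = 0.371: g = -0.0086, g' = -1.205 → V/F = 0.364
Converged at V/F = 0.364.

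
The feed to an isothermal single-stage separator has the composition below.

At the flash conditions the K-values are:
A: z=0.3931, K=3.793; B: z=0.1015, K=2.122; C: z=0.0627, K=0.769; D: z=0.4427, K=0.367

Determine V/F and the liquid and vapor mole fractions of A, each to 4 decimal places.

V/F = 0.6104, x_A = 0.1453, y_A = 0.5513

Rachford–Rice: g(V/F) = Σ zᵢ(Kᵢ−1)/(1+V/F(Kᵢ−1)) = 0.
Feasibility: ΣzᵢKᵢ = 1.9171, Σzᵢ/Kᵢ = 1.4393 — both > 1, two phases present.
Newton iteration, V/F⁰ = 0.5:
  V/F = 0.5000: g = 0.10473, g' = -0.9704 → V/F = 0.6079
  V/F = 0.6079: g = 0.00228, g' = -0.9397 → V/F = 0.6104
Converged at V/F = 0.6104.
Compositions from xᵢ = zᵢ/(1+V/F(Kᵢ−1)), yᵢ = Kᵢxᵢ:
  A: x = 0.1453, y = 0.5513
  B: x = 0.0602, y = 0.1278
  C: x = 0.0730, y = 0.0561
  D: x = 0.7214, y = 0.2648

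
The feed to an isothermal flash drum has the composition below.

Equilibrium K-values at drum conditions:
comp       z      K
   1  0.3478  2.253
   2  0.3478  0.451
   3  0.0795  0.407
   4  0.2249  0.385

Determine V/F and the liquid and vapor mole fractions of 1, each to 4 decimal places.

Material balance + equilibrium reduce to Σ zᵢ(Kᵢ−1)/(1+V/F(Kᵢ−1)) = 0.
Check two-phase: ΣzᵢKᵢ = 1.0594 > 1 and Σzᵢ/Kᵢ = 1.7050 > 1, so g(0) = 0.0594 > 0 and g(1) = -0.7050 < 0.
Iterate (Newton) starting at V/F = 0.52:
  V/F = 0.5200: g = -0.27487, g' = -0.6478 → V/F = 0.0957
  V/F = 0.0957: g = -0.00934, g' = -0.6796 → V/F = 0.0820
Converged at V/F = 0.0820.
Compositions from xᵢ = zᵢ/(1+V/F(Kᵢ−1)), yᵢ = Kᵢxᵢ:
  1: x = 0.3154, y = 0.7105
  2: x = 0.3642, y = 0.1643
  3: x = 0.0836, y = 0.0340
  4: x = 0.2369, y = 0.0912

V/F = 0.0820, x_1 = 0.3154, y_1 = 0.7105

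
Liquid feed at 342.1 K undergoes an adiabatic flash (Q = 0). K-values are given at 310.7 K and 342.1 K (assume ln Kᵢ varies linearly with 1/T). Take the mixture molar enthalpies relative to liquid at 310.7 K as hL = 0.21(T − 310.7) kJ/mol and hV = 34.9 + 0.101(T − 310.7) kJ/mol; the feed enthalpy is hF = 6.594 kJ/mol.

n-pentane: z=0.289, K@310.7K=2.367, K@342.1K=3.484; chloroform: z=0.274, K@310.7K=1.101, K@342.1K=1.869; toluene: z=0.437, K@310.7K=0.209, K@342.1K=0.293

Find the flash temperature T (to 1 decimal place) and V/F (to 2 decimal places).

T = 314.5 K, V/F = 0.17

Adiabatic flash: solve Rachford–Rice at each trial T, then check hF = ψ·hV(T) + (1−ψ)·hL(T).
  T = 310.7 K: K = (2.367, 1.101, 0.209), RR gives ψ = 0.099, H_out = 3.471 kJ/mol
  T = 342.1 K: K = (3.484, 1.869, 0.293), RR gives ψ = 0.508, H_out = 22.599 kJ/mol
  T = 326.4 K: K = (2.899, 1.453, 0.249), RR gives ψ = 0.341, H_out = 14.605 kJ/mol
  T = 318.5 K: K = (2.624, 1.268, 0.229), RR gives ψ = 0.231, H_out = 9.518 kJ/mol
  T = 314.6 K: K = (2.494, 1.183, 0.219), RR gives ψ = 0.169, H_out = 6.641 kJ/mol
  T = 312.6 K: K = (2.428, 1.140, 0.214), RR gives ψ = 0.134, H_out = 5.054 kJ/mol
Linear interpolation between T = 312.6 (H_out = 5.054) and T = 314.6 (H_out = 6.641) on hF = 6.594 gives T ≈ 314.5 K, at which ψ = 0.17.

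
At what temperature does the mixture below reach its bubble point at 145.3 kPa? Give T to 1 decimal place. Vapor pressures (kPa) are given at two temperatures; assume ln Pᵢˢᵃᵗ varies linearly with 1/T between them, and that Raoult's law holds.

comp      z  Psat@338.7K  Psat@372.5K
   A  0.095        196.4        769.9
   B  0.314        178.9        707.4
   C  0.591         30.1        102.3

T = 349.3 K

Bubble-point temperature: ΣzᵢPᵢˢᵃᵗ(T) = P. Interpolate ln Pᵢˢᵃᵗ = aᵢ + bᵢ/T.
  T = 338.7 K: ΣzᵢPᵢˢᵃᵗ = 92.62 kPa
  T = 372.5 K: ΣzᵢPᵢˢᵃᵗ = 355.72 kPa
  T = 355.6 K: ΣzᵢPᵢˢᵃᵗ = 187.34 kPa
  T = 347.1 K: ΣzᵢPᵢˢᵃᵗ = 132.57 kPa
  T = 351.4 K: ΣzᵢPᵢˢᵃᵗ = 158.24 kPa
  T = 349.2 K: ΣzᵢPᵢˢᵃᵗ = 144.61 kPa
Interpolating between 349.2 K and 351.4 K gives T ≈ 349.3 K.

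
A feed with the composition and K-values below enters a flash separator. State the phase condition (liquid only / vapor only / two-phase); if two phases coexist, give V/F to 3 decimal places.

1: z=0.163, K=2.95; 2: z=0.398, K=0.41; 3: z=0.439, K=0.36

liquid only

ΣzᵢKᵢ = 0.802; Σzᵢ/Kᵢ = 2.245.
Since ΣzᵢKᵢ < 1 the mixture is below its bubble point — single liquid phase.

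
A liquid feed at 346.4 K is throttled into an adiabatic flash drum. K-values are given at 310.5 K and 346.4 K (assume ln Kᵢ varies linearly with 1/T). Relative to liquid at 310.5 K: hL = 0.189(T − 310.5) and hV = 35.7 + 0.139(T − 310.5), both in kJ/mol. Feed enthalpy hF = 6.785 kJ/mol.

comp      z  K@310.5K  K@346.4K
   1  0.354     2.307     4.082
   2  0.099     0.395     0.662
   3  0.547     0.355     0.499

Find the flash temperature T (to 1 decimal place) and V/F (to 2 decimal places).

T = 316.3 K, V/F = 0.16

Adiabatic flash: solve Rachford–Rice at each trial T, then check hF = ψ·hV(T) + (1−ψ)·hL(T).
  T = 310.5 K: K = (2.307, 0.395, 0.355), RR gives ψ = 0.060, H_out = 2.136 kJ/mol
  T = 346.4 K: K = (4.082, 0.662, 0.499), RR gives ψ = 0.531, H_out = 24.773 kJ/mol
  T = 328.4 K: K = (3.114, 0.518, 0.425), RR gives ψ = 0.325, H_out = 14.694 kJ/mol
  T = 319.4 K: K = (2.690, 0.454, 0.389), RR gives ψ = 0.207, H_out = 8.963 kJ/mol
  T = 314.9 K: K = (2.491, 0.423, 0.372), RR gives ψ = 0.137, H_out = 5.708 kJ/mol
  T = 317.1 K: K = (2.587, 0.438, 0.380), RR gives ψ = 0.172, H_out = 7.341 kJ/mol
  T = 316.0 K: K = (2.539, 0.431, 0.376), RR gives ψ = 0.155, H_out = 6.536 kJ/mol
Linear interpolation between T = 316.0 (H_out = 6.536) and T = 317.1 (H_out = 7.341) on hF = 6.785 gives T ≈ 316.3 K, at which ψ = 0.16.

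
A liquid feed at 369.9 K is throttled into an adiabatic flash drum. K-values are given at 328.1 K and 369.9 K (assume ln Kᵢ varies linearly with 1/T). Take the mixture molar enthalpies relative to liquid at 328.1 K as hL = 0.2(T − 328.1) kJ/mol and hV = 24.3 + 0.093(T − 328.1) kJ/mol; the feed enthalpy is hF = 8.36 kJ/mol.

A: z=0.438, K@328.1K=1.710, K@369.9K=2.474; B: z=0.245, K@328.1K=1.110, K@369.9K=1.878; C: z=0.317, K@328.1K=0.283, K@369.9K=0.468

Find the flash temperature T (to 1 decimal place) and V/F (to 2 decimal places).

T = 330.0 K, V/F = 0.33

Adiabatic flash: solve Rachford–Rice at each trial T, then check hF = ψ·hV(T) + (1−ψ)·hL(T).
  T = 328.1 K: K = (1.710, 1.110, 0.283), RR gives ψ = 0.283, H_out = 6.873 kJ/mol
  T = 369.9 K: K = (2.474, 1.878, 0.468), RR gives ψ = 1.000, H_out = 28.187 kJ/mol
  T = 349.0 K: K = (2.080, 1.467, 0.369), RR gives ψ = 0.696, H_out = 19.540 kJ/mol
  T = 338.6 K: K = (1.892, 1.282, 0.325), RR gives ψ = 0.515, H_out = 14.041 kJ/mol
  T = 333.4 K: K = (1.801, 1.195, 0.304), RR gives ψ = 0.409, H_out = 10.768 kJ/mol
  T = 330.8 K: K = (1.756, 1.153, 0.293), RR gives ψ = 0.350, H_out = 8.940 kJ/mol
  T = 329.5 K: K = (1.734, 1.132, 0.288), RR gives ψ = 0.318, H_out = 7.968 kJ/mol
Linear interpolation between T = 329.5 (H_out = 7.968) and T = 330.8 (H_out = 8.940) on hF = 8.36 gives T ≈ 330.0 K, at which ψ = 0.33.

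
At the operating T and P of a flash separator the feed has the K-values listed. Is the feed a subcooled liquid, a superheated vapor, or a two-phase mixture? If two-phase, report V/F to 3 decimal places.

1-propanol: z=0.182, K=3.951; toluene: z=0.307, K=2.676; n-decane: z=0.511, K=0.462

ΣzᵢKᵢ = 1.777; Σzᵢ/Kᵢ = 1.267.
Both exceed 1, so a two-phase solution exists.
Newton–Raphson from ψ = 0.5:
  ψ = 0.500: g = 0.1208, g' = -0.791 → ψ = 0.653
  ψ = 0.653: g = 0.0055, g' = -0.733 → ψ = 0.660
Converged at ψ = 0.660.

two-phase, V/F = 0.660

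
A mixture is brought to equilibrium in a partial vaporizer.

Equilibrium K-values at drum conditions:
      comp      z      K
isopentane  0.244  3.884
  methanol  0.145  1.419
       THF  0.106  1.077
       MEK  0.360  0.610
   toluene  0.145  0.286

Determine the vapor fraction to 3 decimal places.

Newton iteration, ψ⁰ = 0.5:
  ψ = 0.500: g = 0.0108, g' = -0.622 → ψ = 0.517
  ψ = 0.517: g = 0.0000, g' = -0.616 → ψ = 0.518
Converged at ψ = 0.518.

ψ = 0.518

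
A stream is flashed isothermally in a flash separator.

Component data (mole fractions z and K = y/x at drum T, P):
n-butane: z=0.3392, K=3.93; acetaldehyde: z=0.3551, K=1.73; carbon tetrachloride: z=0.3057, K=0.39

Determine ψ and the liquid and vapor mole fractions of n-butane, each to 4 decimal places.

Newton–Raphson from ψ = 0.69:
  ψ = 0.6900: g = 0.17928, g' = -0.7418 → ψ = 0.9317
  ψ = 0.9317: g = -0.01124, g' = -0.8868 → ψ = 0.9190
  ψ = 0.9190: g = -0.00010, g' = -0.8705 → ψ = 0.9189
Converged at ψ = 0.9189.
Compositions from xᵢ = zᵢ/(1+ψ(Kᵢ−1)), yᵢ = Kᵢxᵢ:
  n-butane: x = 0.0919, y = 0.3610
  acetaldehyde: x = 0.2125, y = 0.3677
  carbon tetrachloride: x = 0.6956, y = 0.2713

ψ = 0.9189, x_n-butane = 0.0919, y_n-butane = 0.3610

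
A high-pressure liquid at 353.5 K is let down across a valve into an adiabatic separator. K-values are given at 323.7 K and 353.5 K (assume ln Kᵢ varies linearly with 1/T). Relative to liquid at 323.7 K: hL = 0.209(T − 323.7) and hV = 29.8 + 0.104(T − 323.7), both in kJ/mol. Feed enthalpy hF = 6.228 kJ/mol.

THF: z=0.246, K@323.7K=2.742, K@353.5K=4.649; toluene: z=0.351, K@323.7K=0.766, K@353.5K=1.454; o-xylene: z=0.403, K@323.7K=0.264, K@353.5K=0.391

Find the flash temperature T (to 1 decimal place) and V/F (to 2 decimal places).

Adiabatic flash: solve Rachford–Rice at each trial T, then check hF = ψ·hV(T) + (1−ψ)·hL(T).
  T = 323.7 K: K = (2.742, 0.766, 0.264), RR gives ψ = 0.054, H_out = 1.596 kJ/mol
  T = 353.5 K: K = (4.649, 1.454, 0.391), RR gives ψ = 0.627, H_out = 22.952 kJ/mol
  T = 338.6 K: K = (3.612, 1.070, 0.324), RR gives ψ = 0.354, H_out = 13.105 kJ/mol
  T = 331.1 K: K = (3.154, 0.908, 0.293), RR gives ψ = 0.207, H_out = 7.545 kJ/mol
  T = 327.4 K: K = (2.943, 0.835, 0.278), RR gives ψ = 0.132, H_out = 4.643 kJ/mol
  T = 329.2 K: K = (3.044, 0.870, 0.285), RR gives ψ = 0.168, H_out = 6.070 kJ/mol
Linear interpolation between T = 329.2 (H_out = 6.070) and T = 331.1 (H_out = 7.545) on hF = 6.228 gives T ≈ 329.4 K, at which ψ = 0.17.

T = 329.4 K, V/F = 0.17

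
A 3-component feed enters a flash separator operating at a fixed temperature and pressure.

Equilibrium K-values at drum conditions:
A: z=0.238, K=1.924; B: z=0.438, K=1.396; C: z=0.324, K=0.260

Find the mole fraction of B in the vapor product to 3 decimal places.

Rachford–Rice: g(V/F) = Σ zᵢ(Kᵢ−1)/(1+V/F(Kᵢ−1)) = 0.
Check two-phase: ΣzᵢKᵢ = 1.154 > 1 and Σzᵢ/Kᵢ = 1.684 > 1, so g(0) = 0.154 > 0 and g(1) = -0.684 < 0.
Newton iteration, V/F⁰ = 0.5:
  V/F = 0.500: g = -0.0854, g' = -0.590 → V/F = 0.355
  V/F = 0.355: g = -0.0077, g' = -0.495 → V/F = 0.340
Converged at V/F = 0.340.
Compositions from xᵢ = zᵢ/(1+V/F(Kᵢ−1)), yᵢ = Kᵢxᵢ:
  A: x = 0.181, y = 0.349
  B: x = 0.386, y = 0.539
  C: x = 0.433, y = 0.113

y_B = 0.539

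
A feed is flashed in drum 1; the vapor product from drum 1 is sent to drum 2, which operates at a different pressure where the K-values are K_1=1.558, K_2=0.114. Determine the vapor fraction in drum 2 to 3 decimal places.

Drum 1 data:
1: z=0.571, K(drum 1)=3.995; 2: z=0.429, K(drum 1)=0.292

V/F (drum 2) = 0.439

Drum 1:
Let ψ₁ = V/F and solve Σ zᵢ(Kᵢ−1)/(1+ψ₁(Kᵢ−1)) = 0.
g(0) = ΣzᵢKᵢ − 1 = 1.406 and g(1) = 1 − Σzᵢ/Kᵢ = -0.612, so a root lies in (0, 1).
Binary case is linear: z₁(K₁−1)(1+ψ₁(K₂−1)) + z₂(K₂−1)(1+ψ₁(K₁−1)) = 0
⇒ ψ₁ = [z₁(K₁−1)+z₂(K₂−1)] / [−(K₁−1)(K₂−1)] = 1.4064/2.1205 = 0.663
Drum-1 compositions:
  1: x = 0.191, y = 0.764
  2: x = 0.809, y = 0.236
Drum-2 feed = drum-1 vapor: z₂ = (0.7638, 0.2362).
Drum 2:
Let ψ₂ = V/F and solve Σ zᵢ(Kᵢ−1)/(1+ψ₂(Kᵢ−1)) = 0.
Feasibility: ΣzᵢKᵢ = 1.217, Σzᵢ/Kᵢ = 2.562 — both > 1, two phases present.
Binary case is linear: z₁(K₁−1)(1+ψ₂(K₂−1)) + z₂(K₂−1)(1+ψ₂(K₁−1)) = 0
⇒ ψ₂ = [z₁(K₁−1)+z₂(K₂−1)] / [−(K₁−1)(K₂−1)] = 0.2170/0.4944 = 0.439
  1: x = 0.614, y = 0.956
  2: x = 0.386, y = 0.044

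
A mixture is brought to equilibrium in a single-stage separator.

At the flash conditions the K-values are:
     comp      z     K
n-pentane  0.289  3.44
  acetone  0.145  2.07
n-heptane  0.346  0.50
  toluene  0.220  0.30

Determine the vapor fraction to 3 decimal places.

ψ = 0.441

Rachford–Rice: g(ψ) = Σ zᵢ(Kᵢ−1)/(1+ψ(Kᵢ−1)) = 0.
g(0) = ΣzᵢKᵢ − 1 = 0.533 and g(1) = 1 − Σzᵢ/Kᵢ = -0.579, so a root lies in (0, 1).
Newton–Raphson from ψ = 0.33:
  ψ = 0.330: g = 0.0978, g' = -0.925 → ψ = 0.436
  ψ = 0.436: g = 0.0048, g' = -0.846 → ψ = 0.441
Converged at ψ = 0.441.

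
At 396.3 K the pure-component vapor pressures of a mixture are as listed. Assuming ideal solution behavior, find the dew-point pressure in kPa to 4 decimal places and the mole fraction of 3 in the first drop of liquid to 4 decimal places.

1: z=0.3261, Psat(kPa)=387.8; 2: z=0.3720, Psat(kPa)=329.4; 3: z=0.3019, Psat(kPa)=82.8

At the dew point ψ → 1, so Σzᵢ/Kᵢ = 1 with Kᵢ = Pᵢˢᵃᵗ/P ⇒ 1/P = Σzᵢ/Pᵢˢᵃᵗ.
1/P = 0.3261/387.8 + 0.3720/329.4 + 0.3019/82.8 = 0.0056164 ⇒ P = 178.0513 kPa
xᵢ = zᵢP/Pᵢˢᵃᵗ ⇒ x_3 = 0.3019·178.0513/82.8 = 0.6492

Pdew = 178.0513 kPa, x_3 = 0.6492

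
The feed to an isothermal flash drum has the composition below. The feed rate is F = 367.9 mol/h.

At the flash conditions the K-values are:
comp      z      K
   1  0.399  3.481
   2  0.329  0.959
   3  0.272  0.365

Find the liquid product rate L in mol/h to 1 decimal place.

Iterate (Newton) starting at ψ = 0.56:
  ψ = 0.560: g = 0.1325, g' = -0.695 → ψ = 0.751
  ψ = 0.751: g = 0.0019, g' = -0.701 → ψ = 0.753
Converged at ψ = 0.753.
Then V = ψ·F = 0.7533·367.9 = 277.2 mol/h and L = F − V = 90.7 mol/h.

L = 90.7 mol/h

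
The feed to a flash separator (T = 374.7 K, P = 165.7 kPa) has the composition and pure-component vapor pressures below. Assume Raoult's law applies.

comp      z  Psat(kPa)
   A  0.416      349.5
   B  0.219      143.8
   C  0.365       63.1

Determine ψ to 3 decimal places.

Raoult's law: Kᵢ = Pᵢˢᵃᵗ/P = Pᵢˢᵃᵗ/165.7.
  K_A = 349.5/165.7 = 2.10923, K_B = 143.8/165.7 = 0.86783, K_C = 63.1/165.7 = 0.38081
Material balance + equilibrium reduce to Σ zᵢ(Kᵢ−1)/(1+ψ(Kᵢ−1)) = 0.
g(0) = ΣzᵢKᵢ − 1 = 0.206 and g(1) = 1 − Σzᵢ/Kᵢ = -0.408, so a root lies in (0, 1).
Newton–Raphson from ψ = 0.5:
  ψ = 0.500: g = -0.0615, g' = -0.510 → ψ = 0.379
  ψ = 0.379: g = -0.0011, g' = -0.497 → ψ = 0.377
Converged at ψ = 0.377.

ψ = 0.377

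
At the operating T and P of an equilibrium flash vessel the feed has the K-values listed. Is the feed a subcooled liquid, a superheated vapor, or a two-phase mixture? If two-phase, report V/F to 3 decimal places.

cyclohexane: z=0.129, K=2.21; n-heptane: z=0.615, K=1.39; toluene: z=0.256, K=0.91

ΣzᵢKᵢ = 1.373; Σzᵢ/Kᵢ = 0.782.
Since Σzᵢ/Kᵢ < 1 the mixture is above its dew point — single vapor phase.

superheated vapor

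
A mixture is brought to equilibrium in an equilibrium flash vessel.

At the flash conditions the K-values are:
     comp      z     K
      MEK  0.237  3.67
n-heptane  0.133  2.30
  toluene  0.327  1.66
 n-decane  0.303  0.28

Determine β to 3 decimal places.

β = 0.719

Material balance + equilibrium reduce to Σ zᵢ(Kᵢ−1)/(1+β(Kᵢ−1)) = 0.
Feasibility: ΣzᵢKᵢ = 1.803, Σzᵢ/Kᵢ = 1.402 — both > 1, two phases present.
Newton–Raphson from β = 0.66:
  β = 0.660: g = 0.0568, g' = -0.926 → β = 0.721
  β = 0.721: g = -0.0022, g' = -1.002 → β = 0.719
Converged at β = 0.719.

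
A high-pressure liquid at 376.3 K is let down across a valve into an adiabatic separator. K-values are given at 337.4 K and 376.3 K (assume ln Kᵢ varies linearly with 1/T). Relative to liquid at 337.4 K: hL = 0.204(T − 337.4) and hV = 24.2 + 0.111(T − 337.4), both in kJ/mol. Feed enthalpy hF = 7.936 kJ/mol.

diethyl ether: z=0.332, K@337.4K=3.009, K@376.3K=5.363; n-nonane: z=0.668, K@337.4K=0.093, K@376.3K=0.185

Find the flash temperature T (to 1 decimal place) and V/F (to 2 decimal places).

Adiabatic flash: solve Rachford–Rice at each trial T, then check hF = ψ·hV(T) + (1−ψ)·hL(T).
  T = 337.4 K: K = (3.009, 0.093), RR gives ψ = 0.034, H_out = 0.812 kJ/mol
  T = 376.3 K: K = (5.363, 0.185), RR gives ψ = 0.254, H_out = 13.169 kJ/mol
  T = 356.9 K: K = (4.084, 0.134), RR gives ψ = 0.167, H_out = 7.709 kJ/mol
  T = 366.6 K: K = (4.697, 0.158), RR gives ψ = 0.214, H_out = 10.546 kJ/mol
  T = 361.8 K: K = (4.387, 0.146), RR gives ψ = 0.191, H_out = 9.175 kJ/mol
  T = 359.4 K: K = (4.237, 0.140), RR gives ψ = 0.180, H_out = 8.466 kJ/mol
  T = 358.1 K: K = (4.157, 0.137), RR gives ψ = 0.173, H_out = 8.075 kJ/mol
Linear interpolation between T = 356.9 (H_out = 7.709) and T = 358.1 (H_out = 8.075) on hF = 7.936 gives T ≈ 357.6 K, at which ψ = 0.17.

T = 357.6 K, V/F = 0.17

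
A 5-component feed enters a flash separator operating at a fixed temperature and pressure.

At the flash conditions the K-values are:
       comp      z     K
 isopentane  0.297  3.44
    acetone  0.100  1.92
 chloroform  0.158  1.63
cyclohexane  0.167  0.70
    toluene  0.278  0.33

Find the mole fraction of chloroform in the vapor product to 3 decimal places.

Newton–Raphson from ψ = 0.53:
  ψ = 0.530: g = 0.1041, g' = -0.731 → ψ = 0.672
Converged at ψ = 0.672.
Compositions from xᵢ = zᵢ/(1+ψ(Kᵢ−1)), yᵢ = Kᵢxᵢ:
  isopentane: x = 0.113, y = 0.387
  acetone: x = 0.062, y = 0.119
  chloroform: x = 0.111, y = 0.181
  cyclohexane: x = 0.209, y = 0.146
  toluene: x = 0.505, y = 0.167

y_chloroform = 0.181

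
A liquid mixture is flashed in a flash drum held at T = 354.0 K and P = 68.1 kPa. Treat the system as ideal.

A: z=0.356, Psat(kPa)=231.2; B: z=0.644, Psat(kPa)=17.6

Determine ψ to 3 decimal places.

ψ = 0.211

Raoult's law: Kᵢ = Pᵢˢᵃᵗ/P = Pᵢˢᵃᵗ/68.1.
  K_A = 231.2/68.1 = 3.39501, K_B = 17.6/68.1 = 0.25844
Binary case is linear: z₁(K₁−1)(1+ψ(K₂−1)) + z₂(K₂−1)(1+ψ(K₁−1)) = 0
⇒ ψ = [z₁(K₁−1)+z₂(K₂−1)] / [−(K₁−1)(K₂−1)] = 0.3751/1.7760 = 0.211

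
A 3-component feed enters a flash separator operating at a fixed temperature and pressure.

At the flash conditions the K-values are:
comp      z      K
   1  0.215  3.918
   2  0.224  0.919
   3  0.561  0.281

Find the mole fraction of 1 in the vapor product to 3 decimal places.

Newton iteration, ψ⁰ = 0.31:
  ψ = 0.310: g = -0.2083, g' = -0.986 → ψ = 0.099
  ψ = 0.099: g = 0.0344, g' = -1.440 → ψ = 0.123
  ψ = 0.123: g = 0.0012, g' = -1.343 → ψ = 0.124
Converged at ψ = 0.124.
Compositions from xᵢ = zᵢ/(1+ψ(Kᵢ−1)), yᵢ = Kᵢxᵢ:
  1: x = 0.158, y = 0.619
  2: x = 0.226, y = 0.208
  3: x = 0.616, y = 0.173

y_1 = 0.619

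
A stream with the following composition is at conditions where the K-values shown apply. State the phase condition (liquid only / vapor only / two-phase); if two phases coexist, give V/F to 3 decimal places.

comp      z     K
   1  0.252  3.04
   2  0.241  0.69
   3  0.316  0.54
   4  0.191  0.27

two-phase, V/F = 0.153

ΣzᵢKᵢ = 1.155; Σzᵢ/Kᵢ = 1.725.
Both exceed 1, so a two-phase solution exists.
Rachford–Rice: g(ψ) = Σ zᵢ(Kᵢ−1)/(1+ψ(Kᵢ−1)) = 0.
Newton–Raphson from ψ = 0.35:
  ψ = 0.350: g = -0.1444, g' = -0.665 → ψ = 0.133
  ψ = 0.133: g = 0.0174, g' = -0.875 → ψ = 0.153
Converged at ψ = 0.153.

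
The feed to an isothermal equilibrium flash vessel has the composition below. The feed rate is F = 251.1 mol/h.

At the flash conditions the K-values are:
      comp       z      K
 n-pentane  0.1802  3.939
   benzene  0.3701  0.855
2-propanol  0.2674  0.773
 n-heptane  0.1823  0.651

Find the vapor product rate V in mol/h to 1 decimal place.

Material balance + equilibrium reduce to Σ zᵢ(Kᵢ−1)/(1+V/F(Kᵢ−1)) = 0.
Feasibility: ΣzᵢKᵢ = 1.3516, Σzᵢ/Kᵢ = 1.1046 — both > 1, two phases present.
Iterate (Newton) starting at V/F = 0.45:
  V/F = 0.4500: g = 0.02754, g' = -0.3458 → V/F = 0.5296
  V/F = 0.5296: g = 0.00198, g' = -0.2985 → V/F = 0.5363
Converged at V/F = 0.5363.
Then V = V/F·F = 0.5363·251.1 = 134.7 mol/h and L = F − V = 116.4 mol/h.

V = 134.7 mol/h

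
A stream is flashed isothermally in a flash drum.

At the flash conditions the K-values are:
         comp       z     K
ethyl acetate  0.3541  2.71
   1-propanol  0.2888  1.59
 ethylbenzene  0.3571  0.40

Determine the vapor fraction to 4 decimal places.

ψ = 0.7408

Material balance + equilibrium reduce to Σ zᵢ(Kᵢ−1)/(1+ψ(Kᵢ−1)) = 0.
Feasibility: ΣzᵢKᵢ = 1.5616, Σzᵢ/Kᵢ = 1.2050 — both > 1, two phases present.
Newton iteration, ψ⁰ = 0.5:
  ψ = 0.5000: g = 0.15191, g' = -0.6232 → ψ = 0.7438
  ψ = 0.7438: g = -0.00197, g' = -0.6684 → ψ = 0.7408
Converged at ψ = 0.7408.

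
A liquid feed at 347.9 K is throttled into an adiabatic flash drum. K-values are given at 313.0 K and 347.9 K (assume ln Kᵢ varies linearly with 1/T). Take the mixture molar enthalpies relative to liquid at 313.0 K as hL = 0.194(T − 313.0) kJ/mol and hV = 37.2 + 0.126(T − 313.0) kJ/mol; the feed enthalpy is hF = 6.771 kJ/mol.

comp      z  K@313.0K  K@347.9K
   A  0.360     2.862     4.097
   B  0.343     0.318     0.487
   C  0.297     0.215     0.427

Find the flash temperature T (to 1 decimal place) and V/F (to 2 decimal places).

T = 315.4 K, V/F = 0.17

Adiabatic flash: solve Rachford–Rice at each trial T, then check hF = ψ·hV(T) + (1−ψ)·hL(T).
  T = 313.0 K: K = (2.862, 0.318, 0.215), RR gives ψ = 0.149, H_out = 5.553 kJ/mol
  T = 347.9 K: K = (4.097, 0.487, 0.427), RR gives ψ = 0.458, H_out = 22.732 kJ/mol
  T = 330.4 K: K = (3.455, 0.398, 0.308), RR gives ψ = 0.298, H_out = 14.104 kJ/mol
  T = 321.7 K: K = (3.153, 0.357, 0.259), RR gives ψ = 0.225, H_out = 9.920 kJ/mol
  T = 317.4 K: K = (3.007, 0.337, 0.236), RR gives ψ = 0.188, H_out = 7.797 kJ/mol
  T = 315.2 K: K = (2.934, 0.328, 0.226), RR gives ψ = 0.169, H_out = 6.686 kJ/mol
Linear interpolation between T = 315.2 (H_out = 6.686) and T = 317.4 (H_out = 7.797) on hF = 6.771 gives T ≈ 315.4 K, at which ψ = 0.17.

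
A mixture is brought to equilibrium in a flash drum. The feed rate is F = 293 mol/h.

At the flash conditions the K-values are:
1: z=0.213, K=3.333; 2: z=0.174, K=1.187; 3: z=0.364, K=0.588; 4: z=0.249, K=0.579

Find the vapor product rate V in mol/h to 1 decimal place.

Rachford–Rice: g(V/F) = Σ zᵢ(Kᵢ−1)/(1+V/F(Kᵢ−1)) = 0.
Check two-phase: ΣzᵢKᵢ = 1.275 > 1 and Σzᵢ/Kᵢ = 1.260 > 1, so g(0) = 0.275 > 0 and g(1) = -0.260 < 0.
Newton–Raphson from V/F = 0.5:
  V/F = 0.500: g = -0.0625, g' = -0.421 → V/F = 0.351
  V/F = 0.351: g = 0.0052, g' = -0.501 → V/F = 0.362
Converged at V/F = 0.362.
Then V = V/F·F = 0.3619·293 = 106.0 mol/h and L = F − V = 187.0 mol/h.

V = 106.0 mol/h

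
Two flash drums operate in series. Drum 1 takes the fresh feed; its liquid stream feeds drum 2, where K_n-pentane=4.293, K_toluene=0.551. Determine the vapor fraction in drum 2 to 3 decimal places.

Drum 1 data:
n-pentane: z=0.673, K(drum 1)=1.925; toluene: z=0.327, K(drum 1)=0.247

Drum 1:
Material balance + equilibrium reduce to Σ zᵢ(Kᵢ−1)/(1+ψ₁(Kᵢ−1)) = 0.
Check two-phase: ΣzᵢKᵢ = 1.376 > 1 and Σzᵢ/Kᵢ = 1.673 > 1, so g(0) = 0.376 > 0 and g(1) = -0.673 < 0.
Binary case is linear: z₁(K₁−1)(1+ψ₁(K₂−1)) + z₂(K₂−1)(1+ψ₁(K₁−1)) = 0
⇒ ψ₁ = [z₁(K₁−1)+z₂(K₂−1)] / [−(K₁−1)(K₂−1)] = 0.3763/0.6965 = 0.540
Drum-1 compositions:
  n-pentane: x = 0.449, y = 0.864
  toluene: x = 0.551, y = 0.136
Drum-2 feed = drum-1 liquid: z₂ = (0.4487, 0.5513).
Drum 2:
Binary case is linear: z₁(K₁−1)(1+ψ₂(K₂−1)) + z₂(K₂−1)(1+ψ₂(K₁−1)) = 0
⇒ ψ₂ = [z₁(K₁−1)+z₂(K₂−1)] / [−(K₁−1)(K₂−1)] = 1.2302/1.4786 = 0.832
  n-pentane: x = 0.120, y = 0.515
  toluene: x = 0.880, y = 0.485

V/F (drum 2) = 0.832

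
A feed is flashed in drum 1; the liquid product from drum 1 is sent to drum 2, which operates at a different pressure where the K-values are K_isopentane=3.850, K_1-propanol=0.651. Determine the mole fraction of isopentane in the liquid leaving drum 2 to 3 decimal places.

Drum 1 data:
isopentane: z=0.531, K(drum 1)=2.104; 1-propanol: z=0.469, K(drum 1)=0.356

Drum 1:
Rachford–Rice: g(ψ₁) = Σ zᵢ(Kᵢ−1)/(1+ψ₁(Kᵢ−1)) = 0.
g(0) = ΣzᵢKᵢ − 1 = 0.284 and g(1) = 1 − Σzᵢ/Kᵢ = -0.570, so a root lies in (0, 1).
Binary case is linear: z₁(K₁−1)(1+ψ₁(K₂−1)) + z₂(K₂−1)(1+ψ₁(K₁−1)) = 0
⇒ ψ₁ = [z₁(K₁−1)+z₂(K₂−1)] / [−(K₁−1)(K₂−1)] = 0.2842/0.7110 = 0.400
Drum-1 compositions:
  isopentane: x = 0.368, y = 0.775
  1-propanol: x = 0.632, y = 0.225
Drum-2 feed = drum-1 liquid: z₂ = (0.3684, 0.6316).
Drum 2:
Let ψ₂ = V/F and solve Σ zᵢ(Kᵢ−1)/(1+ψ₂(Kᵢ−1)) = 0.
Feasibility: ΣzᵢKᵢ = 1.830, Σzᵢ/Kᵢ = 1.066 — both > 1, two phases present.
Binary case is linear: z₁(K₁−1)(1+ψ₂(K₂−1)) + z₂(K₂−1)(1+ψ₂(K₁−1)) = 0
⇒ ψ₂ = [z₁(K₁−1)+z₂(K₂−1)] / [−(K₁−1)(K₂−1)] = 0.8296/0.9946 = 0.834
  isopentane: x = 0.109, y = 0.420
  1-propanol: x = 0.891, y = 0.580

x_isopentane (drum 2) = 0.109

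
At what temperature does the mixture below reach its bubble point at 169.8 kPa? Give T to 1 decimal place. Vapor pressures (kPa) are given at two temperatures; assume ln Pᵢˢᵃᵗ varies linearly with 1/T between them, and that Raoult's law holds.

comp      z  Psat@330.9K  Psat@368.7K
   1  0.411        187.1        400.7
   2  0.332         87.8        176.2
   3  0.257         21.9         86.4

Bubble-point temperature: ΣzᵢPᵢˢᵃᵗ(T) = P. Interpolate ln Pᵢˢᵃᵗ = aᵢ + bᵢ/T.
  T = 330.9 K: ΣzᵢPᵢˢᵃᵗ = 111.68 kPa
  T = 368.7 K: ΣzᵢPᵢˢᵃᵗ = 245.39 kPa
  T = 349.8 K: ΣzᵢPᵢˢᵃᵗ = 168.55 kPa
  T = 359.2 K: ΣzᵢPᵢˢᵃᵗ = 204.01 kPa
  T = 354.5 K: ΣzᵢPᵢˢᵃᵗ = 185.63 kPa
  T = 352.1 K: ΣzᵢPᵢˢᵃᵗ = 176.76 kPa
Interpolating between 349.8 K and 352.1 K gives T ≈ 350.2 K.

T = 350.2 K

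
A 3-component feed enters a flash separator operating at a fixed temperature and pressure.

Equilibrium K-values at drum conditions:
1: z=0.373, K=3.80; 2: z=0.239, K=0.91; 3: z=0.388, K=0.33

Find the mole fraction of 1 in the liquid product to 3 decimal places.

x_1 = 0.151

Newton iteration, ψ⁰ = 0.5:
  ψ = 0.500: g = 0.0217, g' = -0.904 → ψ = 0.524
Converged at ψ = 0.524.
Compositions from xᵢ = zᵢ/(1+ψ(Kᵢ−1)), yᵢ = Kᵢxᵢ:
  1: x = 0.151, y = 0.574
  2: x = 0.251, y = 0.228
  3: x = 0.598, y = 0.197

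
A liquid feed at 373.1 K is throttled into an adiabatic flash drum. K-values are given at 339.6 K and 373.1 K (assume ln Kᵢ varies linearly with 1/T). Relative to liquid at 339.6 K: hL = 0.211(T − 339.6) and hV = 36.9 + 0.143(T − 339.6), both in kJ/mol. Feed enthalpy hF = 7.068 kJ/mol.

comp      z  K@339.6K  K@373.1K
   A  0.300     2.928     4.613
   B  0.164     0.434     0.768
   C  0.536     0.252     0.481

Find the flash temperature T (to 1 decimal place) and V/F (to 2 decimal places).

Adiabatic flash: solve Rachford–Rice at each trial T, then check hF = ψ·hV(T) + (1−ψ)·hL(T).
  T = 339.6 K: K = (2.928, 0.434, 0.252), RR gives ψ = 0.062, H_out = 2.288 kJ/mol
  T = 373.1 K: K = (4.613, 0.768, 0.481), RR gives ψ = 0.459, H_out = 22.959 kJ/mol
  T = 356.4 K: K = (3.717, 0.586, 0.354), RR gives ψ = 0.247, H_out = 12.375 kJ/mol
  T = 348.0 K: K = (3.309, 0.506, 0.300), RR gives ψ = 0.156, H_out = 7.443 kJ/mol
  T = 343.8 K: K = (3.115, 0.469, 0.275), RR gives ψ = 0.110, H_out = 4.915 kJ/mol
  T = 345.9 K: K = (3.211, 0.487, 0.287), RR gives ψ = 0.133, H_out = 6.189 kJ/mol
Linear interpolation between T = 345.9 (H_out = 6.189) and T = 348.0 (H_out = 7.443) on hF = 7.068 gives T ≈ 347.4 K, at which ψ = 0.15.

T = 347.4 K, V/F = 0.15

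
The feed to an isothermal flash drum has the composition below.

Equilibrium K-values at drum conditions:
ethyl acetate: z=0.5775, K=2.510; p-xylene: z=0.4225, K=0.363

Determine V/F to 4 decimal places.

V/F = 0.6268

Material balance + equilibrium reduce to Σ zᵢ(Kᵢ−1)/(1+V/F(Kᵢ−1)) = 0.
g(0) = ΣzᵢKᵢ − 1 = 0.6029 and g(1) = 1 − Σzᵢ/Kᵢ = -0.3940, so a root lies in (0, 1).
Binary case is linear: z₁(K₁−1)(1+V/F(K₂−1)) + z₂(K₂−1)(1+V/F(K₁−1)) = 0
⇒ V/F = [z₁(K₁−1)+z₂(K₂−1)] / [−(K₁−1)(K₂−1)] = 0.60289/0.96187 = 0.6268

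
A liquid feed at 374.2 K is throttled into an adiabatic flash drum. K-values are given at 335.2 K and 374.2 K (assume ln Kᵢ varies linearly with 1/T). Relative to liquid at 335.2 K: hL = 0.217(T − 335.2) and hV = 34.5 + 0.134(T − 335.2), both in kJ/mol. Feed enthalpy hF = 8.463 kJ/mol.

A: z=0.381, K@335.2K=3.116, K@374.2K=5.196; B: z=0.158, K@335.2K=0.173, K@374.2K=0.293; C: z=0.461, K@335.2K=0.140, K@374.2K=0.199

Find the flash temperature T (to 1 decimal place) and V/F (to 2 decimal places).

T = 342.5 K, V/F = 0.20

Adiabatic flash: solve Rachford–Rice at each trial T, then check hF = ψ·hV(T) + (1−ψ)·hL(T).
  T = 335.2 K: K = (3.116, 0.173, 0.140), RR gives ψ = 0.155, H_out = 5.342 kJ/mol
  T = 374.2 K: K = (5.196, 0.293, 0.199), RR gives ψ = 0.342, H_out = 19.166 kJ/mol
  T = 354.7 K: K = (4.081, 0.228, 0.169), RR gives ψ = 0.266, H_out = 12.970 kJ/mol
  T = 344.9 K: K = (3.577, 0.199, 0.154), RR gives ψ = 0.216, H_out = 9.394 kJ/mol
  T = 340.0 K: K = (3.339, 0.186, 0.147), RR gives ψ = 0.187, H_out = 7.426 kJ/mol
  T = 342.4 K: K = (3.455, 0.192, 0.150), RR gives ψ = 0.202, H_out = 8.408 kJ/mol
  T = 343.6 K: K = (3.513, 0.196, 0.152), RR gives ψ = 0.209, H_out = 8.886 kJ/mol
Linear interpolation between T = 342.4 (H_out = 8.408) and T = 343.6 (H_out = 8.886) on hF = 8.463 gives T ≈ 342.5 K, at which ψ = 0.20.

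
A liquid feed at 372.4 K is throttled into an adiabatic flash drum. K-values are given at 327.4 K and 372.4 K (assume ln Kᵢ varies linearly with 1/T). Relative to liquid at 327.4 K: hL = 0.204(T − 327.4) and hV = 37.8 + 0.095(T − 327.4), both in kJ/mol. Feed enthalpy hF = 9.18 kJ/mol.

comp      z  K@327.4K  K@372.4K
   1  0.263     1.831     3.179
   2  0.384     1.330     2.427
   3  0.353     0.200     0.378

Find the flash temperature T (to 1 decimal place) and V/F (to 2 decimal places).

Adiabatic flash: solve Rachford–Rice at each trial T, then check hF = ψ·hV(T) + (1−ψ)·hL(T).
  T = 327.4 K: K = (1.831, 1.330, 0.200), RR gives ψ = 0.138, H_out = 5.202 kJ/mol
  T = 372.4 K: K = (3.179, 2.427, 0.378), RR gives ψ = 0.831, H_out = 36.519 kJ/mol
  T = 349.9 K: K = (2.456, 1.832, 0.281), RR gives ψ = 0.564, H_out = 24.541 kJ/mol
  T = 338.6 K: K = (2.129, 1.568, 0.238), RR gives ψ = 0.393, H_out = 16.668 kJ/mol
  T = 333.0 K: K = (1.977, 1.446, 0.219), RR gives ψ = 0.282, H_out = 11.617 kJ/mol
  T = 330.2 K: K = (1.903, 1.387, 0.209), RR gives ψ = 0.215, H_out = 8.623 kJ/mol
  T = 331.6 K: K = (1.940, 1.417, 0.214), RR gives ψ = 0.249, H_out = 10.167 kJ/mol
Linear interpolation between T = 330.2 (H_out = 8.623) and T = 331.6 (H_out = 10.167) on hF = 9.18 gives T ≈ 330.7 K, at which ψ = 0.23.

T = 330.7 K, V/F = 0.23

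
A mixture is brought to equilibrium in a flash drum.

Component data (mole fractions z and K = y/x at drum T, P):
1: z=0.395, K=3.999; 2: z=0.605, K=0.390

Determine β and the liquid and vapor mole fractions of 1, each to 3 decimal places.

Material balance + equilibrium reduce to Σ zᵢ(Kᵢ−1)/(1+β(Kᵢ−1)) = 0.
g(0) = ΣzᵢKᵢ − 1 = 0.816 and g(1) = 1 − Σzᵢ/Kᵢ = -0.650, so a root lies in (0, 1).
Binary case is linear: z₁(K₁−1)(1+β(K₂−1)) + z₂(K₂−1)(1+β(K₁−1)) = 0
⇒ β = [z₁(K₁−1)+z₂(K₂−1)] / [−(K₁−1)(K₂−1)] = 0.8156/1.8294 = 0.446
Compositions from xᵢ = zᵢ/(1+β(Kᵢ−1)), yᵢ = Kᵢxᵢ:
  1: x = 0.169, y = 0.676
  2: x = 0.831, y = 0.324

β = 0.446, x_1 = 0.169, y_1 = 0.676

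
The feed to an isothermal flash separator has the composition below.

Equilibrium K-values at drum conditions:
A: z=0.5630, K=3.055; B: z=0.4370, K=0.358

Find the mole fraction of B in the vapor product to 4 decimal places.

Let ψ = V/F and solve Σ zᵢ(Kᵢ−1)/(1+ψ(Kᵢ−1)) = 0.
Check two-phase: ΣzᵢKᵢ = 1.8764 > 1 and Σzᵢ/Kᵢ = 1.4050 > 1, so g(0) = 0.8764 > 0 and g(1) = -0.4050 < 0.
Newton–Raphson from ψ = 0.66:
  ψ = 0.6600: g = 0.00417, g' = -0.9706 → ψ = 0.6643
Converged at ψ = 0.6643.
Compositions from xᵢ = zᵢ/(1+ψ(Kᵢ−1)), yᵢ = Kᵢxᵢ:
  A: x = 0.2380, y = 0.7272
  B: x = 0.7620, y = 0.2728

y_B = 0.2728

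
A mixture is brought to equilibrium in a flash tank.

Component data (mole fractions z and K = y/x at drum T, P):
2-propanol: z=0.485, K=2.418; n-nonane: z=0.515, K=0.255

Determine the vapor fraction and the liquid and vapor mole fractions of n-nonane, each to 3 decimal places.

Let ψ = V/F and solve Σ zᵢ(Kᵢ−1)/(1+ψ(Kᵢ−1)) = 0.
Check two-phase: ΣzᵢKᵢ = 1.304 > 1 and Σzᵢ/Kᵢ = 2.220 > 1, so g(0) = 0.304 > 0 and g(1) = -1.220 < 0.
Iterate (Newton) starting at ψ = 0.5:
  ψ = 0.500: g = -0.2090, g' = -1.060 → ψ = 0.303
  ψ = 0.303: g = -0.0143, g' = -0.954 → ψ = 0.288
Converged at ψ = 0.288.
Compositions from xᵢ = zᵢ/(1+ψ(Kᵢ−1)), yᵢ = Kᵢxᵢ:
  2-propanol: x = 0.344, y = 0.833
  n-nonane: x = 0.656, y = 0.167

ψ = 0.288, x_n-nonane = 0.656, y_n-nonane = 0.167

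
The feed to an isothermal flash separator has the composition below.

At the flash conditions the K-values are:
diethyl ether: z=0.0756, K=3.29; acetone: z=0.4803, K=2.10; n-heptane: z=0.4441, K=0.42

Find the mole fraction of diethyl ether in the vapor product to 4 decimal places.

Rachford–Rice: g(β) = Σ zᵢ(Kᵢ−1)/(1+β(Kᵢ−1)) = 0.
Check two-phase: ΣzᵢKᵢ = 1.4439 > 1 and Σzᵢ/Kᵢ = 1.3091 > 1, so g(0) = 0.4439 > 0 and g(1) = -0.3091 < 0.
Newton–Raphson from β = 0.5:
  β = 0.5000: g = 0.05878, g' = -0.6244 → β = 0.5941
  β = 0.5941: g = -0.00016, g' = -0.6315 → β = 0.5939
Converged at β = 0.5939.
Compositions from xᵢ = zᵢ/(1+β(Kᵢ−1)), yᵢ = Kᵢxᵢ:
  diethyl ether: x = 0.0320, y = 0.1054
  acetone: x = 0.2905, y = 0.6101
  n-heptane: x = 0.6775, y = 0.2845

y_diethyl ether = 0.1054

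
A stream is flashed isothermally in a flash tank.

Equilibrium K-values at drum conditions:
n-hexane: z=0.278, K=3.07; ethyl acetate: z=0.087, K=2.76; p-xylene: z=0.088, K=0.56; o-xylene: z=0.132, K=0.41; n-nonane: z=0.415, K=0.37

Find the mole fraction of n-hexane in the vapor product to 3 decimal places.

Newton–Raphson from ψ = 0.5:
  ψ = 0.500: g = -0.1776, g' = -0.835 → ψ = 0.287
  ψ = 0.287: g = 0.0051, g' = -0.922 → ψ = 0.293
Converged at ψ = 0.293.
Compositions from xᵢ = zᵢ/(1+ψ(Kᵢ−1)), yᵢ = Kᵢxᵢ:
  n-hexane: x = 0.173, y = 0.531
  ethyl acetate: x = 0.057, y = 0.158
  p-xylene: x = 0.101, y = 0.057
  o-xylene: x = 0.160, y = 0.065
  n-nonane: x = 0.509, y = 0.188

y_n-hexane = 0.531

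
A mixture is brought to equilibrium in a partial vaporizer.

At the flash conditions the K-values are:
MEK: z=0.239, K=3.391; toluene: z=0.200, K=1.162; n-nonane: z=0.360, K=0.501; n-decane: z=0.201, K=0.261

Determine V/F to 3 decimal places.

Material balance + equilibrium reduce to Σ zᵢ(Kᵢ−1)/(1+V/F(Kᵢ−1)) = 0.
g(0) = ΣzᵢKᵢ − 1 = 0.276 and g(1) = 1 − Σzᵢ/Kᵢ = -0.731, so a root lies in (0, 1).
Iterate (Newton) starting at V/F = 0.63:
  V/F = 0.630: g = -0.2825, g' = -0.797 → V/F = 0.275
  V/F = 0.275: g = -0.0192, g' = -0.795 → V/F = 0.251
  V/F = 0.251: g = 0.0003, g' = -0.821 → V/F = 0.252
Converged at V/F = 0.252.

V/F = 0.252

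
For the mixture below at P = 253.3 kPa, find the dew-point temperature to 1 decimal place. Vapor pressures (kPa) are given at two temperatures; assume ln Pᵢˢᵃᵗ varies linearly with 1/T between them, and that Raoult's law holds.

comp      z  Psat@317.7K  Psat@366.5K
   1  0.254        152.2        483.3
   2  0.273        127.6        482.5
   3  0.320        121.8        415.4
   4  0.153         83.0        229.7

T = 346.4 K

Dew-point temperature: Σzᵢ·P/Pᵢˢᵃᵗ(T) = 1. Interpolate ln Pᵢˢᵃᵗ = aᵢ + bᵢ/T.
  T = 317.7 K: ΣzᵢP/Pᵢˢᵃᵗ = 2.0971
  T = 366.5 K: ΣzᵢP/Pᵢˢᵃᵗ = 0.6403
  T = 342.1 K: ΣzᵢP/Pᵢˢᵃᵗ = 1.1090
  T = 354.3 K: ΣzᵢP/Pᵢˢᵃᵗ = 0.8345
  T = 348.2 K: ΣzᵢP/Pᵢˢᵃᵗ = 0.9595
  T = 345.1 K: ΣzᵢP/Pᵢˢᵃᵗ = 1.0321
  T = 346.6 K: ΣzᵢP/Pᵢˢᵃᵗ = 0.9961
Interpolating between 345.1 K and 346.6 K gives T ≈ 346.4 K.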